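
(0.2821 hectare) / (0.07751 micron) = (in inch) 1.433e+12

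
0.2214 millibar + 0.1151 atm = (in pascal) 1.168e+04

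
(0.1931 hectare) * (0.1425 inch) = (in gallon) 1846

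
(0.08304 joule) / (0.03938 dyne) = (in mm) 2.109e+08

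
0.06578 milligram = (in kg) 6.578e-08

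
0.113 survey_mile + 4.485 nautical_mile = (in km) 8.488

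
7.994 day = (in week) 1.142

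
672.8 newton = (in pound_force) 151.3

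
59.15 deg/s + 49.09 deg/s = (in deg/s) 108.2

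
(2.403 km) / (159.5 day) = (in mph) 0.0003901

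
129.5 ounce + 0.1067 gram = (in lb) 8.094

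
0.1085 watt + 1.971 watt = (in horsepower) 0.002789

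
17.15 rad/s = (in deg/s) 982.6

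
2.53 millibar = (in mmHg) 1.898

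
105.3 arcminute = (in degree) 1.755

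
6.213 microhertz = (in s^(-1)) 6.213e-06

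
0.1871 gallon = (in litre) 0.7083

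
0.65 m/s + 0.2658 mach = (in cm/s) 9115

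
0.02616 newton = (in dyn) 2616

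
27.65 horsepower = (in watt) 2.062e+04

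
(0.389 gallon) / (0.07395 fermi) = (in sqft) 2.143e+14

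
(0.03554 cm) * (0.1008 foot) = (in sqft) 0.0001175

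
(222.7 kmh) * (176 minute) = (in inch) 2.572e+07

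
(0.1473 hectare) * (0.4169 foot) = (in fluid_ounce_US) 6.329e+06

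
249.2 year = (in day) 9.096e+04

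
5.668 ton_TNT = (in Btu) 2.248e+07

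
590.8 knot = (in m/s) 303.9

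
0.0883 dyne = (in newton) 8.83e-07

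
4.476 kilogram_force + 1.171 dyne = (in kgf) 4.476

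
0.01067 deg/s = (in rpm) 0.001778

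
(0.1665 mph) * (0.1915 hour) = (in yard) 56.12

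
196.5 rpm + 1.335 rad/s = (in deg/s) 1255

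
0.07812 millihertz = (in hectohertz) 7.812e-07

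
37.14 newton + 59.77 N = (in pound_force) 21.79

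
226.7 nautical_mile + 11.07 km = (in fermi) 4.309e+20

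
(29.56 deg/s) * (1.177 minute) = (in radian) 36.43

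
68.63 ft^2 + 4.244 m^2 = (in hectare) 0.001062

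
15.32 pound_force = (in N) 68.15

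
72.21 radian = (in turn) 11.49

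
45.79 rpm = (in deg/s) 274.7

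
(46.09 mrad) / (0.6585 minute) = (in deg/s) 0.06684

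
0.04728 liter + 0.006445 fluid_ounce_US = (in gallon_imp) 0.01044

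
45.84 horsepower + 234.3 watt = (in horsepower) 46.15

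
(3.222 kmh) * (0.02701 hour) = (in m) 87.03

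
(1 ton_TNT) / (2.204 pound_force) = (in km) 4.268e+05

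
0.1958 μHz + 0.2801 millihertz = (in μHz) 280.3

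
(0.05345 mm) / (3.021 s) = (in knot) 3.439e-05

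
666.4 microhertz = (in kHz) 6.664e-07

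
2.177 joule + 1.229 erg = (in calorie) 0.5203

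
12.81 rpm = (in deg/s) 76.86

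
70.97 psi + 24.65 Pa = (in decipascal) 4.893e+06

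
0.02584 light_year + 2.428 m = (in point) 6.93e+17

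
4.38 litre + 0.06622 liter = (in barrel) 0.02797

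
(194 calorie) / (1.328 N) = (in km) 0.6112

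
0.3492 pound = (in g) 158.4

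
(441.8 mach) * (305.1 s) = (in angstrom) 4.59e+17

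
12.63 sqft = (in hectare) 0.0001173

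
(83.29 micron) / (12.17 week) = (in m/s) 1.132e-11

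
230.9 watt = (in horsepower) 0.3096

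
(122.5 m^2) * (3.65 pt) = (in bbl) 0.9921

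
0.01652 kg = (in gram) 16.52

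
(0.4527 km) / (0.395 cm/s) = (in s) 1.146e+05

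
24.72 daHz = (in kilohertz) 0.2472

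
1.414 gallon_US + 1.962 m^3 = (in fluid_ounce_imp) 6.924e+04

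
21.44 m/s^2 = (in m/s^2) 21.44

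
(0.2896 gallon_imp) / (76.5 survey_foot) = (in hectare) 5.646e-09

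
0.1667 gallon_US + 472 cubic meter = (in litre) 4.72e+05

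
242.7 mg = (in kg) 0.0002427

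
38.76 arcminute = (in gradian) 0.7178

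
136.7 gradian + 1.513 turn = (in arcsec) 2.404e+06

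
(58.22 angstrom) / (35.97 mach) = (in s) 4.754e-13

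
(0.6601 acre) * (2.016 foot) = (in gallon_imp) 3.611e+05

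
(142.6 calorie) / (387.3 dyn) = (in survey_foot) 5.054e+05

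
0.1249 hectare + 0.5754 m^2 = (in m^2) 1250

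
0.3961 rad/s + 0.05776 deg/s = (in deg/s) 22.75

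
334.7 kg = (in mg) 3.347e+08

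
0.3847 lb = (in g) 174.5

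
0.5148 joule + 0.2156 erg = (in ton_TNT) 1.23e-10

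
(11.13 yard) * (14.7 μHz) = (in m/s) 0.0001496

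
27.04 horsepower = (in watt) 2.016e+04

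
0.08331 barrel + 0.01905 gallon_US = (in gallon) 3.518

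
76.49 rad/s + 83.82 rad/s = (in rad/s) 160.3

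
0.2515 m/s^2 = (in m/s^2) 0.2515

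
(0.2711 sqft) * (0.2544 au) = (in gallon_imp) 2.108e+11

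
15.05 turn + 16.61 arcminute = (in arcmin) 3.251e+05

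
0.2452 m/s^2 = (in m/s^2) 0.2452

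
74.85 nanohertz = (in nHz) 74.85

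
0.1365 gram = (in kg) 0.0001365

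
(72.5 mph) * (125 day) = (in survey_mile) 2.175e+05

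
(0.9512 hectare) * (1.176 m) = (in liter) 1.119e+07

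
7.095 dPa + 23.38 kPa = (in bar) 0.2338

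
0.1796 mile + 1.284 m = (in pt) 8.23e+05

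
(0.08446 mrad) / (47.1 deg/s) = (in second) 0.0001027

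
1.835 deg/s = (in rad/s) 0.03203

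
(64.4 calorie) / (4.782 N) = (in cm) 5635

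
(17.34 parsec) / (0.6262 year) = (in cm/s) 2.709e+12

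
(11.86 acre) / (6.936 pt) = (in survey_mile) 1.219e+04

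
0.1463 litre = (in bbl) 0.0009202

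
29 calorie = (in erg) 1.213e+09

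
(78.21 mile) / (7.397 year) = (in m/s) 0.0005396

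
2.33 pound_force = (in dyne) 1.036e+06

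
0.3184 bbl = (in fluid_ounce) 1712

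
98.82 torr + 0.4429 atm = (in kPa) 58.05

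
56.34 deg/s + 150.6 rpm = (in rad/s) 16.75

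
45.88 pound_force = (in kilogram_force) 20.81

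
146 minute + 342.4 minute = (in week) 0.04845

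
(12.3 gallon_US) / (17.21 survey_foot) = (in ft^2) 0.09554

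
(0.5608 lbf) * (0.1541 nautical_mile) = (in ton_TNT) 1.702e-07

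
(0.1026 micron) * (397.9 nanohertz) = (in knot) 7.936e-14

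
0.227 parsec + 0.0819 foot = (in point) 1.986e+19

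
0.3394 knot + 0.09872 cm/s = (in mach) 0.0005157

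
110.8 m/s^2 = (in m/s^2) 110.8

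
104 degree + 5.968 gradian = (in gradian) 121.5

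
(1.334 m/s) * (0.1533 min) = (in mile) 0.007624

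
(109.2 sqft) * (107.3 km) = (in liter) 1.089e+09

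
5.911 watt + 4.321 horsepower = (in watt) 3228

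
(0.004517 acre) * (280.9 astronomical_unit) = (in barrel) 4.832e+15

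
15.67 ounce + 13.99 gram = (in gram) 458.2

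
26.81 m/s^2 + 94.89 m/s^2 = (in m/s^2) 121.7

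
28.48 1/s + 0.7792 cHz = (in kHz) 0.02849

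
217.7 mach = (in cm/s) 7.413e+06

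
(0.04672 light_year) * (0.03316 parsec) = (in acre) 1.118e+26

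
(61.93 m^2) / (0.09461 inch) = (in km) 25.77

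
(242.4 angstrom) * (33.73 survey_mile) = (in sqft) 0.01416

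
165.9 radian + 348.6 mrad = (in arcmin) 5.715e+05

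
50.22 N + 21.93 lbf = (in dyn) 1.478e+07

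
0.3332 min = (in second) 19.99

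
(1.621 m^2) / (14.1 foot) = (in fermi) 3.772e+14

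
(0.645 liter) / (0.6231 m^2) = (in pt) 2.934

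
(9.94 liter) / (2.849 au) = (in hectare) 2.332e-18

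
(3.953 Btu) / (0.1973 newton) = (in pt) 5.992e+07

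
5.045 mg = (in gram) 0.005045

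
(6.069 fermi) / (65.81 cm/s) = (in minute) 1.537e-16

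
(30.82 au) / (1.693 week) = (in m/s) 4.503e+06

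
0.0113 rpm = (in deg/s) 0.0678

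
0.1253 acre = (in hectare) 0.05071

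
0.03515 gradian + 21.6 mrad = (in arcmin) 76.15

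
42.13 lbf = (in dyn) 1.874e+07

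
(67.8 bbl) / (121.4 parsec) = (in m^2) 2.878e-18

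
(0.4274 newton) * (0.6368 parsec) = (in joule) 8.398e+15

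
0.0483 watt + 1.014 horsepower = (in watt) 756.2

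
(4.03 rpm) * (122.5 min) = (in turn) 493.7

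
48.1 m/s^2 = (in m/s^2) 48.1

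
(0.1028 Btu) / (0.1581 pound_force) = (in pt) 4.372e+05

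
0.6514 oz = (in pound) 0.04071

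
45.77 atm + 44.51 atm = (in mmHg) 6.861e+04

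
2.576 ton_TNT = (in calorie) 2.576e+09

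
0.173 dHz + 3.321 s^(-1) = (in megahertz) 3.338e-06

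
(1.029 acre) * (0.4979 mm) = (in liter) 2073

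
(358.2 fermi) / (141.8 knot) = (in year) 1.557e-22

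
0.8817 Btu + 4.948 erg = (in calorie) 222.3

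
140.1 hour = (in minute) 8406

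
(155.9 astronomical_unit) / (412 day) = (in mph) 1.466e+06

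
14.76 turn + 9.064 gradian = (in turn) 14.78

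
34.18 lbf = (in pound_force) 34.18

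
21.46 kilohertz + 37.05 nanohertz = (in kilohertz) 21.46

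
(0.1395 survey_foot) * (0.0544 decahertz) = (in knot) 0.04496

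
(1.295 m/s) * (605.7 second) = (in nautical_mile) 0.4235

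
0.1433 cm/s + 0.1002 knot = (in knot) 0.103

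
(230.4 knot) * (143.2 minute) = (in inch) 4.009e+07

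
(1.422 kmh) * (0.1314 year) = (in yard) 1.79e+06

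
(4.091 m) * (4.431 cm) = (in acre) 4.479e-05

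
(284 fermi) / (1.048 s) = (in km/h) 9.756e-13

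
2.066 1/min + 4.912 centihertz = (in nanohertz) 8.355e+07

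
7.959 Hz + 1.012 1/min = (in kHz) 0.007976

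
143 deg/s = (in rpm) 23.83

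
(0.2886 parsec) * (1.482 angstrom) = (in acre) 326.1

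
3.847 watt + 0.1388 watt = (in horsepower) 0.005345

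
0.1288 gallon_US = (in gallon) 0.1288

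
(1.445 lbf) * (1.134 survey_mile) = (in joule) 1.173e+04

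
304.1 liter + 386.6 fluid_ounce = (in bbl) 1.985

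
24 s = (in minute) 0.4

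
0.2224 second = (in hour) 6.178e-05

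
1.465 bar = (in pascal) 1.465e+05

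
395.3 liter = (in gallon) 104.4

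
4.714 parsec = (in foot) 4.772e+17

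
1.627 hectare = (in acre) 4.02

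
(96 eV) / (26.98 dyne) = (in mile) 3.542e-17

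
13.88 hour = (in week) 0.08262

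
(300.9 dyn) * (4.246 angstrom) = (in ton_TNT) 3.054e-22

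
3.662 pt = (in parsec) 4.187e-20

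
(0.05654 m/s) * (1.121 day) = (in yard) 5989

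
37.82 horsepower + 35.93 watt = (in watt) 2.824e+04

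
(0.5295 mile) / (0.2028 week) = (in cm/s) 0.6948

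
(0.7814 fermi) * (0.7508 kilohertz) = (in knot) 1.14e-12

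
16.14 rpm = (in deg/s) 96.84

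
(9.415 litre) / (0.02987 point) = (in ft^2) 9617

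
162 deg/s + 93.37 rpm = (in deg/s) 722.2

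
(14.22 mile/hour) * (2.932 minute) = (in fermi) 1.118e+18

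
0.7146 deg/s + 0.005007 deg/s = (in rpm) 0.1199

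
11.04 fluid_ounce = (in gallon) 0.08625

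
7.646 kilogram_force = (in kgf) 7.646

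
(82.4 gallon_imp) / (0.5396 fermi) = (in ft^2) 7.472e+15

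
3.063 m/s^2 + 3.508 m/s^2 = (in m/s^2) 6.571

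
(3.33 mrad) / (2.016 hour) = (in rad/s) 4.588e-07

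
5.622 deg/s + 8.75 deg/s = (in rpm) 2.395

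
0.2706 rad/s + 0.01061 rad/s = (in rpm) 2.685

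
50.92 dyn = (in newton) 0.0005092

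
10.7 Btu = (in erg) 1.129e+11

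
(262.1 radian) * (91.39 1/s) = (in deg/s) 1.372e+06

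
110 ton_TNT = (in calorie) 1.1e+11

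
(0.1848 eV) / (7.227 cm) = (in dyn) 4.097e-14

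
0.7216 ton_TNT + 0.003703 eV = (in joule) 3.019e+09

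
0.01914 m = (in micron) 1.914e+04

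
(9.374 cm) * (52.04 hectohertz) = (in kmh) 1756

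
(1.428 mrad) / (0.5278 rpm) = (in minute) 0.0004306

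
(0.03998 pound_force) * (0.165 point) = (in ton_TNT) 2.474e-15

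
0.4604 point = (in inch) 0.006394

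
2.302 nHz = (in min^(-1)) 1.381e-07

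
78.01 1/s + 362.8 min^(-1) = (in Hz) 84.06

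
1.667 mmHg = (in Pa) 222.2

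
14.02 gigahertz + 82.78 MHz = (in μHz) 1.41e+16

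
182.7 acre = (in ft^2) 7.958e+06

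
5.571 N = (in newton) 5.571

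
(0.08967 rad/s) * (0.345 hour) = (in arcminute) 3.829e+05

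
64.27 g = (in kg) 0.06427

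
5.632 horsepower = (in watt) 4200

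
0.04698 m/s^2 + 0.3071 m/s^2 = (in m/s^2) 0.3541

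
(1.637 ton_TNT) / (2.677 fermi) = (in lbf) 5.752e+23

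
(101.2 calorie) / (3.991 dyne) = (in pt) 3.007e+10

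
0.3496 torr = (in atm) 0.00046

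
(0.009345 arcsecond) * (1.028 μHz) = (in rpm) 4.448e-13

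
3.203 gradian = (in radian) 0.05031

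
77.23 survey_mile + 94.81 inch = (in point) 3.523e+08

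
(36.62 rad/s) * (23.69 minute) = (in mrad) 5.205e+07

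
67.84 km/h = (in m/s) 18.84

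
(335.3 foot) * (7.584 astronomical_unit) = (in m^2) 1.16e+14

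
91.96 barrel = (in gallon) 3862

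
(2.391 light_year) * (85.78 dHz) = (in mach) 5.699e+14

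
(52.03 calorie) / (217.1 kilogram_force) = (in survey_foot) 0.3355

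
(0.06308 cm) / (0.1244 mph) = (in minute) 0.000189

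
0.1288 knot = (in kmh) 0.2385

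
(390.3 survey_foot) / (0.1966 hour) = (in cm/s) 16.81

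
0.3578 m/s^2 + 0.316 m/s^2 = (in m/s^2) 0.6738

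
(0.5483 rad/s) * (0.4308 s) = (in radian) 0.2362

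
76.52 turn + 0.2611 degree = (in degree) 2.755e+04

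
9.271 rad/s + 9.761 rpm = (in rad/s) 10.29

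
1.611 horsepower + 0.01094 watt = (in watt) 1201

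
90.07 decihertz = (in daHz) 0.9007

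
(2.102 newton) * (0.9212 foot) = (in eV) 3.684e+18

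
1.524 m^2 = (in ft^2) 16.4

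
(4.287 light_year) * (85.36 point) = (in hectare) 1.221e+11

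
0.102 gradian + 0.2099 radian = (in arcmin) 727.1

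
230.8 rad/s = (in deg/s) 1.322e+04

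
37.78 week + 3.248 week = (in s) 2.481e+07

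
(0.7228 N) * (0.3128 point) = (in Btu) 7.56e-08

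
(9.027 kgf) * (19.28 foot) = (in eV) 3.247e+21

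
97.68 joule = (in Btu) 0.09258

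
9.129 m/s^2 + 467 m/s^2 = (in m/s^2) 476.1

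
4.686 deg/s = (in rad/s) 0.08179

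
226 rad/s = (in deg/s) 1.295e+04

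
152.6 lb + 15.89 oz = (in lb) 153.6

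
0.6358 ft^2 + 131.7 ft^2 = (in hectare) 0.001229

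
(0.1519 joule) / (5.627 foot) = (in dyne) 8857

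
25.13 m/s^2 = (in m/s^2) 25.13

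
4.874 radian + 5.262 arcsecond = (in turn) 0.7757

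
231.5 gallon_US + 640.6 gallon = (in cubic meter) 3.301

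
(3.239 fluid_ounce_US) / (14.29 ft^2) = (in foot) 0.0002367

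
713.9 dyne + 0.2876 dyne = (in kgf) 0.0007283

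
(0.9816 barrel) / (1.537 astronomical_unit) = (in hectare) 6.787e-17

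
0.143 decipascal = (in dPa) 0.143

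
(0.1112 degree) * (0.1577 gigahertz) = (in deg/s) 1.754e+07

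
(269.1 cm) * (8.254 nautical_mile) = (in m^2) 4.114e+04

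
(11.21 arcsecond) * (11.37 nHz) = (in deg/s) 3.54e-11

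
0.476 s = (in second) 0.476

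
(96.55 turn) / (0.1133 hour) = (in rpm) 14.2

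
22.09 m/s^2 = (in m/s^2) 22.09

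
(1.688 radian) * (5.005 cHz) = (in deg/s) 4.841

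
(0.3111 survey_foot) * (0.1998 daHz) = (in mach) 0.0005564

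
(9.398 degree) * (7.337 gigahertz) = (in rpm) 1.149e+10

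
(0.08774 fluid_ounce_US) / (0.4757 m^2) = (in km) 5.455e-09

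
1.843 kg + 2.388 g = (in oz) 65.09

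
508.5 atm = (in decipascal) 5.152e+08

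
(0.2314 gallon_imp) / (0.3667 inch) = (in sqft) 1.216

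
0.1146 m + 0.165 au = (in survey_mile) 1.534e+07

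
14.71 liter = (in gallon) 3.886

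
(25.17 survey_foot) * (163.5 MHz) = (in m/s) 1.254e+09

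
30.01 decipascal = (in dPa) 30.01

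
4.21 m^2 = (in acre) 0.00104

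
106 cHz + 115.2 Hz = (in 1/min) 6976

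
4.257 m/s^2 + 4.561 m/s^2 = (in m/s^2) 8.818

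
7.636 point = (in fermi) 2.694e+12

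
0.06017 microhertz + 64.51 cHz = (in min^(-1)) 38.71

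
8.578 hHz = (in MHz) 0.0008578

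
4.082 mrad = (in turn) 0.0006497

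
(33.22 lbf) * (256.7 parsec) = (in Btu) 1.109e+18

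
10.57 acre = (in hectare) 4.278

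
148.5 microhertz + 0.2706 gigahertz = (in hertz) 2.706e+08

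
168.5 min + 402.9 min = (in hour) 9.523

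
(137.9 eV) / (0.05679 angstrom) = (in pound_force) 8.746e-07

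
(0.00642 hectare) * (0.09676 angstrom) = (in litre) 6.212e-07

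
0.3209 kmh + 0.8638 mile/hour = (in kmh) 1.711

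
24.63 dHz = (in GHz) 2.463e-09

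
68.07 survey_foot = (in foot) 68.07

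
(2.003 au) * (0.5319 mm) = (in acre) 3.938e+04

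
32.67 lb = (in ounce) 522.7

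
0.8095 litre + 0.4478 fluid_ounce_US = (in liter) 0.8227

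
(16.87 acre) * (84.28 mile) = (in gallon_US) 2.446e+12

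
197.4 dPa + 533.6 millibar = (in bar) 0.5338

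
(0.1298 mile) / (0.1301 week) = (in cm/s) 0.2655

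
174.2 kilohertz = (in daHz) 1.742e+04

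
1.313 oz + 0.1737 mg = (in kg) 0.03722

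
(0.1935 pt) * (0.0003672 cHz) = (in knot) 4.872e-10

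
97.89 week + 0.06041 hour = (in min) 9.867e+05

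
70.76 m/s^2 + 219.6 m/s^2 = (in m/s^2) 290.4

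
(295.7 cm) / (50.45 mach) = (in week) 2.846e-10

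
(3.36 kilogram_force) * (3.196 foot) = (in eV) 2.003e+20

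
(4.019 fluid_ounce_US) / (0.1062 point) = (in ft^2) 34.15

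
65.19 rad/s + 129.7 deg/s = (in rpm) 644.1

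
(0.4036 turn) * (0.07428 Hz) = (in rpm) 1.799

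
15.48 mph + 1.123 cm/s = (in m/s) 6.931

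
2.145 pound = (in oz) 34.32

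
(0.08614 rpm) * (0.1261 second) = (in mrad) 1.137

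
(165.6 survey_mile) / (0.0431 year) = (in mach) 0.0005758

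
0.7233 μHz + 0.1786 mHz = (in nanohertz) 1.793e+05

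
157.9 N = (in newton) 157.9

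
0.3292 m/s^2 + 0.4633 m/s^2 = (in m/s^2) 0.7925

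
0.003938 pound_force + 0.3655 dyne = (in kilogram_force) 0.001787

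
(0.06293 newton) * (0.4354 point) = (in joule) 9.666e-06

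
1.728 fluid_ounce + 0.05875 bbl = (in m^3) 0.009392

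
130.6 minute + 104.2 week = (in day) 729.5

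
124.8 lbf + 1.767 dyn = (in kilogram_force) 56.61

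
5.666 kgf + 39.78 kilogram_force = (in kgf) 45.45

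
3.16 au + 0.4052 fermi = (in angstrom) 4.727e+21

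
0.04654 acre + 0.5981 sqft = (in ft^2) 2028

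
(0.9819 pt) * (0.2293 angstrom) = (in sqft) 8.55e-14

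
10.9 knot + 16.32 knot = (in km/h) 50.41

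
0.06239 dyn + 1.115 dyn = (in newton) 1.177e-05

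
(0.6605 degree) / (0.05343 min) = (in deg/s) 0.206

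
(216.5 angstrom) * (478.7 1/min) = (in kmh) 6.218e-07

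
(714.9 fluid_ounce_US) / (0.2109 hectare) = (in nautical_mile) 5.413e-09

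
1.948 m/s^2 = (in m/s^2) 1.948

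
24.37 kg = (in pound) 53.73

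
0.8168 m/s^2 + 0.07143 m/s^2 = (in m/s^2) 0.8882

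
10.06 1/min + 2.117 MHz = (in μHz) 2.117e+12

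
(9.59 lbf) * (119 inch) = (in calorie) 30.82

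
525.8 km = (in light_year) 5.558e-11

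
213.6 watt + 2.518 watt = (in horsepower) 0.2898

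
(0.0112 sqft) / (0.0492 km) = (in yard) 2.313e-05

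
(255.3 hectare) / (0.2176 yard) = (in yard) 1.403e+07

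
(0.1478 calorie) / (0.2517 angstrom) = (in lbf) 5.523e+09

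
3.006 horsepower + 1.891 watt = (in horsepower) 3.009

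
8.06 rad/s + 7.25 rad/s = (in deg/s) 877.2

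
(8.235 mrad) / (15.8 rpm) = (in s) 0.004977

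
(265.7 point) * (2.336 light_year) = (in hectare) 2.072e+11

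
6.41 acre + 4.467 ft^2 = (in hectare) 2.594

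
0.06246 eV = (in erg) 1.001e-13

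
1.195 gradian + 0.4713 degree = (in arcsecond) 5568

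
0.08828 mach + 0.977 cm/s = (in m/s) 30.07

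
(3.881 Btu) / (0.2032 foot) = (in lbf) 1.486e+04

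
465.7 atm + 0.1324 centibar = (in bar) 471.9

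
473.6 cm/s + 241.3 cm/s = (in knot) 13.9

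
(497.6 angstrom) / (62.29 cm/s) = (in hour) 2.219e-11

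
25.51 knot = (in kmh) 47.24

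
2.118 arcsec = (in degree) 0.0005883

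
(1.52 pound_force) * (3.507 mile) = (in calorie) 9121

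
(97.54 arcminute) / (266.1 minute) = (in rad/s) 1.777e-06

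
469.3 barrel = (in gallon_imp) 1.641e+04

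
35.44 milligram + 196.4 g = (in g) 196.4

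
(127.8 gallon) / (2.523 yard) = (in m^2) 0.2097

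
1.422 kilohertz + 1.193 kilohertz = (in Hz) 2615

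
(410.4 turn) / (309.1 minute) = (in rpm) 1.328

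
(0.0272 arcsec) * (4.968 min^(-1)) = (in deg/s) 6.256e-07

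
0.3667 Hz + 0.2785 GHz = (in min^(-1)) 1.671e+10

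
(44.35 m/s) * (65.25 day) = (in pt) 7.087e+11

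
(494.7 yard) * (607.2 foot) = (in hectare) 8.372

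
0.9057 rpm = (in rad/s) 0.09484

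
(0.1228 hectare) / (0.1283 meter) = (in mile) 5.947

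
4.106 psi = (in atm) 0.2794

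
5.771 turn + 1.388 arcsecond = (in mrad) 3.626e+04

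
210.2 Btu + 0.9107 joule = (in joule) 2.218e+05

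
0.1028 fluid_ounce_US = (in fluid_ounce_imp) 0.107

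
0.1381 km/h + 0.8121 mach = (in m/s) 276.6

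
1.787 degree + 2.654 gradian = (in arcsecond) 1.503e+04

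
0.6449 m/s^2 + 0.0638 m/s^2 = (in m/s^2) 0.7087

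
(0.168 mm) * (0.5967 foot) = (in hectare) 3.055e-09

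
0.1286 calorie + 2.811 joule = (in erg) 3.349e+07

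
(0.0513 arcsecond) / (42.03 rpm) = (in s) 5.651e-08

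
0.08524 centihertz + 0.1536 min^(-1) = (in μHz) 3412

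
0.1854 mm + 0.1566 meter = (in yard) 0.1715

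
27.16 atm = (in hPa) 2.752e+04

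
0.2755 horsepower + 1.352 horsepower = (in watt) 1214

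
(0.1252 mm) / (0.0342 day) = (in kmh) 1.525e-07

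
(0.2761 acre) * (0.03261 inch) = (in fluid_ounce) 3.129e+04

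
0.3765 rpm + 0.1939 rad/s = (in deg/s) 13.37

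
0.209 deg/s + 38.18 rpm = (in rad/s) 4.002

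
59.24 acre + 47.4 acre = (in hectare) 43.16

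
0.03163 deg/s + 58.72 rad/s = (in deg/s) 3364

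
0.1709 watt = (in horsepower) 0.0002292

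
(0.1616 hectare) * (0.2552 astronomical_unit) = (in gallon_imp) 1.357e+16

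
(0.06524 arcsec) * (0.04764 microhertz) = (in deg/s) 8.633e-13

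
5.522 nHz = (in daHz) 5.522e-10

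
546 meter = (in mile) 0.3393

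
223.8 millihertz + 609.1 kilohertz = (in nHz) 6.091e+14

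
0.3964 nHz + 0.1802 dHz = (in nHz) 1.802e+07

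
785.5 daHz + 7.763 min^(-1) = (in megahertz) 0.007855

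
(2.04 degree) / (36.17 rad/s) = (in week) 1.628e-09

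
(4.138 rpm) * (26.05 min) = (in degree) 3.881e+04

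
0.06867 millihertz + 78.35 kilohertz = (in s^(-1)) 7.835e+04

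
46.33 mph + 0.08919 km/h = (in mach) 0.0609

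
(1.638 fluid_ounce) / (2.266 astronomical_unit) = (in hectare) 1.429e-20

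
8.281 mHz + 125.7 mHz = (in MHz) 1.34e-07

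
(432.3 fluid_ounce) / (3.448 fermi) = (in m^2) 3.708e+12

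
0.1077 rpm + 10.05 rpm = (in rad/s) 1.064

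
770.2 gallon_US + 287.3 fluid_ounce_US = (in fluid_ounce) 9.887e+04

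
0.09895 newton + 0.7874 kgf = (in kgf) 0.7975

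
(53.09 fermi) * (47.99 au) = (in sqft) 4.103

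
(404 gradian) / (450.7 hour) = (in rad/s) 3.911e-06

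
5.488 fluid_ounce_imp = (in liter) 0.1559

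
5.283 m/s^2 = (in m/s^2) 5.283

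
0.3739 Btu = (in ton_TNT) 9.428e-08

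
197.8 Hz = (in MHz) 0.0001978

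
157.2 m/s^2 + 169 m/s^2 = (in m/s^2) 326.2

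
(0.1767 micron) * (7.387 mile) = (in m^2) 0.002101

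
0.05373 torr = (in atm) 7.07e-05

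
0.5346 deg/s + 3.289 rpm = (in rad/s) 0.3538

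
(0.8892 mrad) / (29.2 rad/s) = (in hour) 8.459e-09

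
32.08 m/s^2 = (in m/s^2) 32.08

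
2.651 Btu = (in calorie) 668.5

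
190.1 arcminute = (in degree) 3.168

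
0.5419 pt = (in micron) 191.2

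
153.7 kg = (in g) 1.537e+05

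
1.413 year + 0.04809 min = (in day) 515.7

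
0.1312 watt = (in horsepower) 0.0001759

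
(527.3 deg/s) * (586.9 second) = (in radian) 5401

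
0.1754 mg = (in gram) 0.0001754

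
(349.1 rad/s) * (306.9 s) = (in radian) 1.071e+05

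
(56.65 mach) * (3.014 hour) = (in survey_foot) 6.867e+08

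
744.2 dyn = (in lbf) 0.001673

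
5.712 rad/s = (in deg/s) 327.3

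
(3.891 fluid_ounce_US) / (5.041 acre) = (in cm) 5.641e-07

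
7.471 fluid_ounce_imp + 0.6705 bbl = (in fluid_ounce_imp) 3759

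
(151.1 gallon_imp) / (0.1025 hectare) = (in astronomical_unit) 4.48e-15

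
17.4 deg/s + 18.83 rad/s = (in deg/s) 1096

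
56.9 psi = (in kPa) 392.3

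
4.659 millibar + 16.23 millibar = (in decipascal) 2.089e+04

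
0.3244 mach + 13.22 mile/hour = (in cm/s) 1.164e+04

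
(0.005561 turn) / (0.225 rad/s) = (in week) 2.568e-07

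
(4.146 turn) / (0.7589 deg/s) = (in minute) 32.78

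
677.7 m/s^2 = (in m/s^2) 677.7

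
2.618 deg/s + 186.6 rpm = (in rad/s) 19.59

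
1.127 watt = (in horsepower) 0.001511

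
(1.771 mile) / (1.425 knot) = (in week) 0.006428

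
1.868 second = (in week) 3.089e-06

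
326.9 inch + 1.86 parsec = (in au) 3.837e+05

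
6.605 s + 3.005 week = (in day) 21.04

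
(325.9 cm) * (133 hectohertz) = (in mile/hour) 9.696e+04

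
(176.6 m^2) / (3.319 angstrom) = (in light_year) 5.624e-05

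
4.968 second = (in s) 4.968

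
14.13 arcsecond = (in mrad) 0.0685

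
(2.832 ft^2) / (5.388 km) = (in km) 4.883e-08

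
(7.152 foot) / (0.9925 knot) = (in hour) 0.001186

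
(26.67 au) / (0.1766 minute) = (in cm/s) 3.765e+13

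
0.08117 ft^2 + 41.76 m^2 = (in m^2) 41.77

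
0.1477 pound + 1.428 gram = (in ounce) 2.414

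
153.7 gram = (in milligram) 1.537e+05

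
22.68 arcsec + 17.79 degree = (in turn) 0.04943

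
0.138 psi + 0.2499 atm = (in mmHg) 197.1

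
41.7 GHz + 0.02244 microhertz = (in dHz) 4.17e+11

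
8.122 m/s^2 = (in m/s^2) 8.122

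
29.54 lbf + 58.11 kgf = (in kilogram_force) 71.51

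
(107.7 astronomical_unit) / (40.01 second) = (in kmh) 1.45e+12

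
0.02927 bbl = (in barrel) 0.02927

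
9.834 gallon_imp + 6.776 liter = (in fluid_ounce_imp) 1812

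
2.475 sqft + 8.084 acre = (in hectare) 3.272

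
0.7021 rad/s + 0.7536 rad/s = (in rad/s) 1.456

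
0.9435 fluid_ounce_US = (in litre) 0.0279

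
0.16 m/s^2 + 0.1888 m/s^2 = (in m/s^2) 0.3488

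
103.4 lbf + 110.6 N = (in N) 570.5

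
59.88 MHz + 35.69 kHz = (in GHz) 0.05992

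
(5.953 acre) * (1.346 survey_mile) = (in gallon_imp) 1.148e+10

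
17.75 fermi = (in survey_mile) 1.103e-17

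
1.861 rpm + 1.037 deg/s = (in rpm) 2.034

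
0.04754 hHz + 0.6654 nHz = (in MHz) 4.754e-06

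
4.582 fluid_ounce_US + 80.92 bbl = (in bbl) 80.92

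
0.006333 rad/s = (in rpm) 0.06048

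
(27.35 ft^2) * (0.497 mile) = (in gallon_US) 5.369e+05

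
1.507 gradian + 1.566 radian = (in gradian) 101.2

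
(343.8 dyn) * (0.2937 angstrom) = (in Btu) 9.57e-17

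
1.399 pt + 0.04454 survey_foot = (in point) 39.88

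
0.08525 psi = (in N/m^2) 587.8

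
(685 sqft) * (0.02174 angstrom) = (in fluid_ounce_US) 4.678e-06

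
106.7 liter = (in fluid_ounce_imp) 3755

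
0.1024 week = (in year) 0.001964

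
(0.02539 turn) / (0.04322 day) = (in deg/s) 0.002448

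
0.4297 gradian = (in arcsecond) 1392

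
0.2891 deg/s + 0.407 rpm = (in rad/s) 0.04767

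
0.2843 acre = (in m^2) 1151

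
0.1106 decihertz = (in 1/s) 0.01106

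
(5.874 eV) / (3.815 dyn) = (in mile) 1.533e-17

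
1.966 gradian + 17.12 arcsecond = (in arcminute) 106.4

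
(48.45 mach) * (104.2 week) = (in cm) 1.04e+14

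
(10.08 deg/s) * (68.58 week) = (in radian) 7.297e+06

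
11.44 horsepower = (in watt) 8531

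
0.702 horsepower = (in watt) 523.5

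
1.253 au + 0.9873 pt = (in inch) 7.38e+12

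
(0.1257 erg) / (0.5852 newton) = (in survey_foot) 7.047e-08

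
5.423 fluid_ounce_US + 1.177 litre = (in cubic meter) 0.001337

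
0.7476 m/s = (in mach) 0.002196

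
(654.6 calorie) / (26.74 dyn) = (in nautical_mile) 5531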